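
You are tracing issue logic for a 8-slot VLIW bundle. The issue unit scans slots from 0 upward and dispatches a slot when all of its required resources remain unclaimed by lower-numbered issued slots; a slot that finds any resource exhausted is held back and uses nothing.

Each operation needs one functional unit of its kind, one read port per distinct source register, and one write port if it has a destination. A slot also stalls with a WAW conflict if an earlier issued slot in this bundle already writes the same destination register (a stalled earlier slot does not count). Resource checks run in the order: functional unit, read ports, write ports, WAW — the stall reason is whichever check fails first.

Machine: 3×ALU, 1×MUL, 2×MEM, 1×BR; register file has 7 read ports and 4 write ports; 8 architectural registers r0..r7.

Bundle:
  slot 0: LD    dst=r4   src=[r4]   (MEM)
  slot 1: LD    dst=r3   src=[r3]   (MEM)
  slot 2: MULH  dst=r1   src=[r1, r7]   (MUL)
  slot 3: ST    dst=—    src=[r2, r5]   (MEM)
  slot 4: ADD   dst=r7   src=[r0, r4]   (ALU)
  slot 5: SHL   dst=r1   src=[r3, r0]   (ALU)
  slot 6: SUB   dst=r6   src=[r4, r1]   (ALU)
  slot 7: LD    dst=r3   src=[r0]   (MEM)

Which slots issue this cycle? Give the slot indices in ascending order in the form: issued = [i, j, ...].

#0 MEM src=r4 dispatched  <A:3 Mu:1 Ld:1 B:1 rd:6 wr:3>
#1 MEM src=r3 dispatched  <A:3 Mu:1 Ld:0 B:1 rd:5 wr:2>
#2 MUL src=r1,r7 dispatched  <A:3 Mu:0 Ld:0 B:1 rd:3 wr:1>
#3 MEM src=r2,r5 held:FU  <A:3 Mu:0 Ld:0 B:1 rd:3 wr:1>
#4 ALU src=r0,r4 dispatched  <A:2 Mu:0 Ld:0 B:1 rd:1 wr:0>
#5 ALU src=r3,r0 held:RD_PORT  <A:2 Mu:0 Ld:0 B:1 rd:1 wr:0>
#6 ALU src=r4,r1 held:RD_PORT  <A:2 Mu:0 Ld:0 B:1 rd:1 wr:0>
#7 MEM src=r0 held:FU  <A:2 Mu:0 Ld:0 B:1 rd:1 wr:0>

issued = [0, 1, 2, 4]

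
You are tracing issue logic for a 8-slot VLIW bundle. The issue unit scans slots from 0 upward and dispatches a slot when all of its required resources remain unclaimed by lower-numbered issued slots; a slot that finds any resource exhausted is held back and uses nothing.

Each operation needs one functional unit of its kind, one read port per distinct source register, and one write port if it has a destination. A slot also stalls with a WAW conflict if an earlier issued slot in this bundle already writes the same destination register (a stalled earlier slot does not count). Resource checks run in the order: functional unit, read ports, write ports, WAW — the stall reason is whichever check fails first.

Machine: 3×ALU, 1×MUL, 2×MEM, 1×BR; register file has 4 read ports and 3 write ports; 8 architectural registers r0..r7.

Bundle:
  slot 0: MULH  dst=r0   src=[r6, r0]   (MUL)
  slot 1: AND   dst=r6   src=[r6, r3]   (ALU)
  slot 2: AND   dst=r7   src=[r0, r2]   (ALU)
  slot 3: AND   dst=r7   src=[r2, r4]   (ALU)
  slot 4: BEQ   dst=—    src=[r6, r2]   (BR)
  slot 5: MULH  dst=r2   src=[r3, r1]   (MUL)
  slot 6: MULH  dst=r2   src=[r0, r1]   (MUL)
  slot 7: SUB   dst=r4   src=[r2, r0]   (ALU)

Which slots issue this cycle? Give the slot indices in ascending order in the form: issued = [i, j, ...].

issued = [0, 1]

slot 0 (MUL): ISSUE — free A3,Mu0,Ld2,B1 rp2 wp2
slot 1 (ALU): ISSUE — free A2,Mu0,Ld2,B1 rp0 wp1
slot 2 (ALU): stall RD_PORT — free A2,Mu0,Ld2,B1 rp0 wp1
slot 3 (ALU): stall RD_PORT — free A2,Mu0,Ld2,B1 rp0 wp1
slot 4 (BR): stall RD_PORT — free A2,Mu0,Ld2,B1 rp0 wp1
slot 5 (MUL): stall FU — free A2,Mu0,Ld2,B1 rp0 wp1
slot 6 (MUL): stall FU — free A2,Mu0,Ld2,B1 rp0 wp1
slot 7 (ALU): stall RD_PORT — free A2,Mu0,Ld2,B1 rp0 wp1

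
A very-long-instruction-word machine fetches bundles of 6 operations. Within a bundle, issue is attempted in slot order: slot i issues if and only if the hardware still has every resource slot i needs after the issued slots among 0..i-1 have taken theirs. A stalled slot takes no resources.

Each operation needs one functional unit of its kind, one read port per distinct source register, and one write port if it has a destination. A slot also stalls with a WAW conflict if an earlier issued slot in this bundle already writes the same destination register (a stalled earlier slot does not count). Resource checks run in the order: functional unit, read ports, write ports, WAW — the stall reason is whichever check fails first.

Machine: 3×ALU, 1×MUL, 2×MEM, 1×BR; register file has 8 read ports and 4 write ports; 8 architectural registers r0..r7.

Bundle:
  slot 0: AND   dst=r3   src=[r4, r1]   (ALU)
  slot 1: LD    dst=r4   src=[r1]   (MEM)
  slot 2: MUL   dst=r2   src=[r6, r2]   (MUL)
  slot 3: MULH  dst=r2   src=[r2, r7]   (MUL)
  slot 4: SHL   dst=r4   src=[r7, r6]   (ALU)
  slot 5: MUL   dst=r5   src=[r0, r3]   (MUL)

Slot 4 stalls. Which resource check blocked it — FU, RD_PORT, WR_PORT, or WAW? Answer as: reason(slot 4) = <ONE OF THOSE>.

reason(slot 4) = WAW

slot 0 (ALU): ISSUE — free A2,Mu1,Ld2,B1 rp6 wp3
slot 1 (MEM): ISSUE — free A2,Mu1,Ld1,B1 rp5 wp2
slot 2 (MUL): ISSUE — free A2,Mu0,Ld1,B1 rp3 wp1
slot 3 (MUL): stall FU — free A2,Mu0,Ld1,B1 rp3 wp1
slot 4 (ALU): stall WAW — free A2,Mu0,Ld1,B1 rp3 wp1
slot 5 (MUL): stall FU — free A2,Mu0,Ld1,B1 rp3 wp1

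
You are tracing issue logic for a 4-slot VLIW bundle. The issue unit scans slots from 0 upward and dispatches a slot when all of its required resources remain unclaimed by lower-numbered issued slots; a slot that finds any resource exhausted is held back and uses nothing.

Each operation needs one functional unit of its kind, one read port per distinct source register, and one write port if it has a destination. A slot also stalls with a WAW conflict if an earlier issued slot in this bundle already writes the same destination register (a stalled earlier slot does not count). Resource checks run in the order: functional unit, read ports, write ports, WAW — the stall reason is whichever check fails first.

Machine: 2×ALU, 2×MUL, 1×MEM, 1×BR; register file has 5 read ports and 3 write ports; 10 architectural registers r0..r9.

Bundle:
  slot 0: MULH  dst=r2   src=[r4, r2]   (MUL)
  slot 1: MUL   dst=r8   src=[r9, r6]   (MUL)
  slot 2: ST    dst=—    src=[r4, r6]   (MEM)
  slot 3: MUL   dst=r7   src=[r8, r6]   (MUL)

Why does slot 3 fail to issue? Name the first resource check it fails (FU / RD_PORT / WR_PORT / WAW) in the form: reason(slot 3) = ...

(0) want 1×MUL +2rd +1wr — yes → AL2|MU1|ME1|BR1|rd3|wr2
(1) want 1×MUL +2rd +1wr — yes → AL2|MU0|ME1|BR1|rd1|wr1
(2) want 1×MEM +2rd +0wr — RD_PORT → AL2|MU0|ME1|BR1|rd1|wr1
(3) want 1×MUL +2rd +1wr — FU → AL2|MU0|ME1|BR1|rd1|wr1

reason(slot 3) = FU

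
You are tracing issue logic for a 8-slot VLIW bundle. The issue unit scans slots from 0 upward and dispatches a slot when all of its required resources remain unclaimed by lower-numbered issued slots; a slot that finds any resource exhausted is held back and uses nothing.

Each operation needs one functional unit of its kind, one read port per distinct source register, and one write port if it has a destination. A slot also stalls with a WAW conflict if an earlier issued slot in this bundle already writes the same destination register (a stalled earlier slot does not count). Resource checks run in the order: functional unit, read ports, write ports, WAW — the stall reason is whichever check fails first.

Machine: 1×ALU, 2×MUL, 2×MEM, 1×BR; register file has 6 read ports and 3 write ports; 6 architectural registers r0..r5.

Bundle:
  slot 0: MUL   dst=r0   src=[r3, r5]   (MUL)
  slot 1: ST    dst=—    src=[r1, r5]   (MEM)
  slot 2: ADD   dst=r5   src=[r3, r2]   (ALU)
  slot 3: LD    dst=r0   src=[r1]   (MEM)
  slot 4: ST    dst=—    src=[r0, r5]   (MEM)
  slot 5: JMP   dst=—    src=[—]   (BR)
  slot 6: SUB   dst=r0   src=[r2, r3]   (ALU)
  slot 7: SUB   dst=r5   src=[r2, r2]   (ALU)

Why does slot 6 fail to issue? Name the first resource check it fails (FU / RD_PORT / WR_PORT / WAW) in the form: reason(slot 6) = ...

slot 0 (MUL): ISSUE — free A1,Mu1,Ld2,B1 rp4 wp2
slot 1 (MEM): ISSUE — free A1,Mu1,Ld1,B1 rp2 wp2
slot 2 (ALU): ISSUE — free A0,Mu1,Ld1,B1 rp0 wp1
slot 3 (MEM): stall RD_PORT — free A0,Mu1,Ld1,B1 rp0 wp1
slot 4 (MEM): stall RD_PORT — free A0,Mu1,Ld1,B1 rp0 wp1
slot 5 (BR): ISSUE — free A0,Mu1,Ld1,B0 rp0 wp1
slot 6 (ALU): stall FU — free A0,Mu1,Ld1,B0 rp0 wp1
slot 7 (ALU): stall FU — free A0,Mu1,Ld1,B0 rp0 wp1

reason(slot 6) = FU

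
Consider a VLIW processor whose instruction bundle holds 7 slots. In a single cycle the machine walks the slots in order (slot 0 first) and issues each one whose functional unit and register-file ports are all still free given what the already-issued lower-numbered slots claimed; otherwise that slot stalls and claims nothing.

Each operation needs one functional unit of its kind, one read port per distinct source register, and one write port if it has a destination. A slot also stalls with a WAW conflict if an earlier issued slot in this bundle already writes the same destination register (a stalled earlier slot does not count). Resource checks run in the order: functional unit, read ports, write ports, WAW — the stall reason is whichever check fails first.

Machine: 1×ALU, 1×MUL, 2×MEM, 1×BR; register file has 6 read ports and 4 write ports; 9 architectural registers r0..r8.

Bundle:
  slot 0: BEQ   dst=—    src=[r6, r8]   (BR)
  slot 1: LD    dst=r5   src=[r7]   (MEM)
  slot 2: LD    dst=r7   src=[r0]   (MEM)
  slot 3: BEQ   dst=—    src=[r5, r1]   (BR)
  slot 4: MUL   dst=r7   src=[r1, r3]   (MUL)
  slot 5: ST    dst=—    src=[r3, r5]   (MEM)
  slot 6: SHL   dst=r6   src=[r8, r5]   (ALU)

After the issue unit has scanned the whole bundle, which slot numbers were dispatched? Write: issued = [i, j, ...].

issued = [0, 1, 2, 6]

  0. BR ⇒ go  {1A/1Mu/2Ld/0B | 4r 4w}
  1. MEM→r5 ⇒ go  {1A/1Mu/1Ld/0B | 3r 3w}
  2. MEM→r7 ⇒ go  {1A/1Mu/0Ld/0B | 2r 2w}
  3. BR ⇒ no(FU)  {1A/1Mu/0Ld/0B | 2r 2w}
  4. MUL→r7 ⇒ no(WAW)  {1A/1Mu/0Ld/0B | 2r 2w}
  5. MEM ⇒ no(FU)  {1A/1Mu/0Ld/0B | 2r 2w}
  6. ALU→r6 ⇒ go  {0A/1Mu/0Ld/0B | 0r 1w}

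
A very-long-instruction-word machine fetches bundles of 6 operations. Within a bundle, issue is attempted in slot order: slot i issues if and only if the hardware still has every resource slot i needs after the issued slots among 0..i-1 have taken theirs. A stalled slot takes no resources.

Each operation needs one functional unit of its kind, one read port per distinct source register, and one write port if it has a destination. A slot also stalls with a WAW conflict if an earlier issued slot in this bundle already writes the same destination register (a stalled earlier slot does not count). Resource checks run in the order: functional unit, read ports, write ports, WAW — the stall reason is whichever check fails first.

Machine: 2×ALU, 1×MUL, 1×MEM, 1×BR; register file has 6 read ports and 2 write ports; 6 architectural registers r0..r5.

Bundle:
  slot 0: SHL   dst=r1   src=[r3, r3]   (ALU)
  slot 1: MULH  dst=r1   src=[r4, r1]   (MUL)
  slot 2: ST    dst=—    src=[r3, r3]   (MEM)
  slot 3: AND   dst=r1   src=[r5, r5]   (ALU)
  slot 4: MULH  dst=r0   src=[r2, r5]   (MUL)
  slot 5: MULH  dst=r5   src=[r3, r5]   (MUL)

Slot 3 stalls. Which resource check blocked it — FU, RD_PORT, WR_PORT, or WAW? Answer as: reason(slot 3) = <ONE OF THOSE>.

[0] ALU needs rd=1 wr=1: ok; after: ALU=1 MUL=1 MEM=1 BR=1, R=5, W=1
[1] MUL needs rd=2 wr=1: WAW; after: ALU=1 MUL=1 MEM=1 BR=1, R=5, W=1
[2] MEM needs rd=1 wr=0: ok; after: ALU=1 MUL=1 MEM=0 BR=1, R=4, W=1
[3] ALU needs rd=1 wr=1: WAW; after: ALU=1 MUL=1 MEM=0 BR=1, R=4, W=1
[4] MUL needs rd=2 wr=1: ok; after: ALU=1 MUL=0 MEM=0 BR=1, R=2, W=0
[5] MUL needs rd=2 wr=1: FU; after: ALU=1 MUL=0 MEM=0 BR=1, R=2, W=0

reason(slot 3) = WAW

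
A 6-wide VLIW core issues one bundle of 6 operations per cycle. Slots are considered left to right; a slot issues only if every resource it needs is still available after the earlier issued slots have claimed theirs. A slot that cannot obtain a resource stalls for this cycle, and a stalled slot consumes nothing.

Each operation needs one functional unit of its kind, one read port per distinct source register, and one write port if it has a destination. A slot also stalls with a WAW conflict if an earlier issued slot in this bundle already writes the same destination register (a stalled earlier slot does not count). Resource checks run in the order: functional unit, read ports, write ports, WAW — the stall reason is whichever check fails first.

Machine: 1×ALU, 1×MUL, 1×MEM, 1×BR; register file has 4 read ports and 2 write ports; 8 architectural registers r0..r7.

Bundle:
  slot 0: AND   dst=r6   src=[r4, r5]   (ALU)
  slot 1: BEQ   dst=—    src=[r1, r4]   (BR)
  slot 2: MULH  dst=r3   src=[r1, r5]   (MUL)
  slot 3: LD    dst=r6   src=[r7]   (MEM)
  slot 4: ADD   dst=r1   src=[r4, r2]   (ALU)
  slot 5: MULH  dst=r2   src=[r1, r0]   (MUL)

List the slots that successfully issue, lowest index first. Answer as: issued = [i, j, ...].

issued = [0, 1]

[0] ALU needs rd=2 wr=1: ok; after: ALU=0 MUL=1 MEM=1 BR=1, R=2, W=1
[1] BR needs rd=2 wr=0: ok; after: ALU=0 MUL=1 MEM=1 BR=0, R=0, W=1
[2] MUL needs rd=2 wr=1: RD_PORT; after: ALU=0 MUL=1 MEM=1 BR=0, R=0, W=1
[3] MEM needs rd=1 wr=1: RD_PORT; after: ALU=0 MUL=1 MEM=1 BR=0, R=0, W=1
[4] ALU needs rd=2 wr=1: FU; after: ALU=0 MUL=1 MEM=1 BR=0, R=0, W=1
[5] MUL needs rd=2 wr=1: RD_PORT; after: ALU=0 MUL=1 MEM=1 BR=0, R=0, W=1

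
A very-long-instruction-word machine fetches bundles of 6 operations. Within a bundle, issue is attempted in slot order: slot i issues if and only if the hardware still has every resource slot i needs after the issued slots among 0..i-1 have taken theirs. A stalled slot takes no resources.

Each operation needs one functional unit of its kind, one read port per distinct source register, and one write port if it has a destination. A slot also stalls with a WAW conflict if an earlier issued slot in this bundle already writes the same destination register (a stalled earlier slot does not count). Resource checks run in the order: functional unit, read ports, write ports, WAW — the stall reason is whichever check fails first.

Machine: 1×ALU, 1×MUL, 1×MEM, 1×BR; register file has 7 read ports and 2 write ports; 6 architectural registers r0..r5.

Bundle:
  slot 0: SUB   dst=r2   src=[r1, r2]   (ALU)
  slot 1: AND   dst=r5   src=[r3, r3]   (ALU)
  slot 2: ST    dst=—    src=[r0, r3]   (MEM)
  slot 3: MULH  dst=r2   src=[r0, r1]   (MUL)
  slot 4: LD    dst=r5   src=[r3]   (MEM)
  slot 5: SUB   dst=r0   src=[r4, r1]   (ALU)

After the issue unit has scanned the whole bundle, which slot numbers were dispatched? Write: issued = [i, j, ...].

#0 ALU src=r1,r2 dispatched  <A:0 Mu:1 Ld:1 B:1 rd:5 wr:1>
#1 ALU src=r3,r3 held:FU  <A:0 Mu:1 Ld:1 B:1 rd:5 wr:1>
#2 MEM src=r0,r3 dispatched  <A:0 Mu:1 Ld:0 B:1 rd:3 wr:1>
#3 MUL src=r0,r1 held:WAW  <A:0 Mu:1 Ld:0 B:1 rd:3 wr:1>
#4 MEM src=r3 held:FU  <A:0 Mu:1 Ld:0 B:1 rd:3 wr:1>
#5 ALU src=r4,r1 held:FU  <A:0 Mu:1 Ld:0 B:1 rd:3 wr:1>

issued = [0, 2]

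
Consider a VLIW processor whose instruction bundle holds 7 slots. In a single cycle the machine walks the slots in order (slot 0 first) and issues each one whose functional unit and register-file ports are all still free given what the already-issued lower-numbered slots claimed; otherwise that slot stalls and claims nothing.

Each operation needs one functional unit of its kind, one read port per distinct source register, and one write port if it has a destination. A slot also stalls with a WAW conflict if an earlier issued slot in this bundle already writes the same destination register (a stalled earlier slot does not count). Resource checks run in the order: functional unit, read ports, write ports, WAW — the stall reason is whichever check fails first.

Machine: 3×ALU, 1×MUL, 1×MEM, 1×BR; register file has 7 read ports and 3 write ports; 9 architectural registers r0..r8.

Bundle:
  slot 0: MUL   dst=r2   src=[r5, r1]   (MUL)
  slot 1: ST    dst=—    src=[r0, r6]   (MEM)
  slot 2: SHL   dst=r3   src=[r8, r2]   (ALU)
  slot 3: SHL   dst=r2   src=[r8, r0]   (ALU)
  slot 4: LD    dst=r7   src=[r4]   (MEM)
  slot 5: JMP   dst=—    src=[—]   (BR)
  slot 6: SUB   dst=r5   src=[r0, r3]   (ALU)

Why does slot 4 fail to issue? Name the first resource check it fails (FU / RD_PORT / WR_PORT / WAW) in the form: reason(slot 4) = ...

#0 MUL src=r5,r1 dispatched  <A:3 Mu:0 Ld:1 B:1 rd:5 wr:2>
#1 MEM src=r0,r6 dispatched  <A:3 Mu:0 Ld:0 B:1 rd:3 wr:2>
#2 ALU src=r8,r2 dispatched  <A:2 Mu:0 Ld:0 B:1 rd:1 wr:1>
#3 ALU src=r8,r0 held:RD_PORT  <A:2 Mu:0 Ld:0 B:1 rd:1 wr:1>
#4 MEM src=r4 held:FU  <A:2 Mu:0 Ld:0 B:1 rd:1 wr:1>
#5 BR src=- dispatched  <A:2 Mu:0 Ld:0 B:0 rd:1 wr:1>
#6 ALU src=r0,r3 held:RD_PORT  <A:2 Mu:0 Ld:0 B:0 rd:1 wr:1>

reason(slot 4) = FU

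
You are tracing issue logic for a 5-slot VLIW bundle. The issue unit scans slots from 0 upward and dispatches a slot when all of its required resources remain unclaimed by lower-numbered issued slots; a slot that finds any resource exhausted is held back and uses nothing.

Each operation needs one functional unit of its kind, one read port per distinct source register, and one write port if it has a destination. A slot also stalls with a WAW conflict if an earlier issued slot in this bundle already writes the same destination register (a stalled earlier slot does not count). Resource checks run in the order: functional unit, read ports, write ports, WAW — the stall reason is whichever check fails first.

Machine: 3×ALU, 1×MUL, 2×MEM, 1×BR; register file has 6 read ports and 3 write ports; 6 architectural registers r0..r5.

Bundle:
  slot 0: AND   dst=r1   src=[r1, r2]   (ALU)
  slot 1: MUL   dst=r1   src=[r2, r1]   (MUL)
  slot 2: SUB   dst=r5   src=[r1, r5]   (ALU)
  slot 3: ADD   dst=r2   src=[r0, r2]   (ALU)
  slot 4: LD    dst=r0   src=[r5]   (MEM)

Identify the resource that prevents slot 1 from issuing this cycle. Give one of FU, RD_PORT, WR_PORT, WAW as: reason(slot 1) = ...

#0 ALU src=r1,r2 dispatched  <A:2 Mu:1 Ld:2 B:1 rd:4 wr:2>
#1 MUL src=r2,r1 held:WAW  <A:2 Mu:1 Ld:2 B:1 rd:4 wr:2>
#2 ALU src=r1,r5 dispatched  <A:1 Mu:1 Ld:2 B:1 rd:2 wr:1>
#3 ALU src=r0,r2 dispatched  <A:0 Mu:1 Ld:2 B:1 rd:0 wr:0>
#4 MEM src=r5 held:RD_PORT  <A:0 Mu:1 Ld:2 B:1 rd:0 wr:0>

reason(slot 1) = WAW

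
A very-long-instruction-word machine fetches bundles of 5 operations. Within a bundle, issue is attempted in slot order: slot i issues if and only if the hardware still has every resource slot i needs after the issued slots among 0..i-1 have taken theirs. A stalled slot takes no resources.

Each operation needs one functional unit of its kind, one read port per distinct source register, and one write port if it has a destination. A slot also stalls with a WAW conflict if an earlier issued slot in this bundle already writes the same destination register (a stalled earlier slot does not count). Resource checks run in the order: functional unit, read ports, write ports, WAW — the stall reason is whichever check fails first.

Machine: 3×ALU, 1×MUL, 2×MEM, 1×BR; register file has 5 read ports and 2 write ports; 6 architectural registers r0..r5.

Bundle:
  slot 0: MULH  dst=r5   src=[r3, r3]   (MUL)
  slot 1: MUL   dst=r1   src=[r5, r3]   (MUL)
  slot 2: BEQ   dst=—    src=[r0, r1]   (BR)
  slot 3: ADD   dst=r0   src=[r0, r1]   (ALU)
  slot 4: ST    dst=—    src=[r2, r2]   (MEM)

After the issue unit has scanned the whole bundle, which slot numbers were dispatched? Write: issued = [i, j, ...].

  0. MUL→r5 ⇒ go  {3A/0Mu/2Ld/1B | 4r 1w}
  1. MUL→r1 ⇒ no(FU)  {3A/0Mu/2Ld/1B | 4r 1w}
  2. BR ⇒ go  {3A/0Mu/2Ld/0B | 2r 1w}
  3. ALU→r0 ⇒ go  {2A/0Mu/2Ld/0B | 0r 0w}
  4. MEM ⇒ no(RD_PORT)  {2A/0Mu/2Ld/0B | 0r 0w}

issued = [0, 2, 3]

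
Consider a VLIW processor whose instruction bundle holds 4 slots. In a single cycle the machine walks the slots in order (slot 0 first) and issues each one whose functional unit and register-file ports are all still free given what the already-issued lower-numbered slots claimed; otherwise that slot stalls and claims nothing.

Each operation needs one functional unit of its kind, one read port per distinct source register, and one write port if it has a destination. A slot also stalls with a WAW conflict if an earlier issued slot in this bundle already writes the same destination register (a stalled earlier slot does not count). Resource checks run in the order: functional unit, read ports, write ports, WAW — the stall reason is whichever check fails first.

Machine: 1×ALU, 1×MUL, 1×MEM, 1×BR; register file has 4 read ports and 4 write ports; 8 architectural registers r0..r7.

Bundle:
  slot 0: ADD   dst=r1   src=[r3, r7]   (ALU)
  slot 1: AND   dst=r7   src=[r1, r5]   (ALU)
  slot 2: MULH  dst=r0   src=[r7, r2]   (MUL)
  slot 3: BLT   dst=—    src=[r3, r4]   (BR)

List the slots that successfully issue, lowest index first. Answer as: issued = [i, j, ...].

issued = [0, 2]

slot 0 (ALU): ISSUE — free A0,Mu1,Ld1,B1 rp2 wp3
slot 1 (ALU): stall FU — free A0,Mu1,Ld1,B1 rp2 wp3
slot 2 (MUL): ISSUE — free A0,Mu0,Ld1,B1 rp0 wp2
slot 3 (BR): stall RD_PORT — free A0,Mu0,Ld1,B1 rp0 wp2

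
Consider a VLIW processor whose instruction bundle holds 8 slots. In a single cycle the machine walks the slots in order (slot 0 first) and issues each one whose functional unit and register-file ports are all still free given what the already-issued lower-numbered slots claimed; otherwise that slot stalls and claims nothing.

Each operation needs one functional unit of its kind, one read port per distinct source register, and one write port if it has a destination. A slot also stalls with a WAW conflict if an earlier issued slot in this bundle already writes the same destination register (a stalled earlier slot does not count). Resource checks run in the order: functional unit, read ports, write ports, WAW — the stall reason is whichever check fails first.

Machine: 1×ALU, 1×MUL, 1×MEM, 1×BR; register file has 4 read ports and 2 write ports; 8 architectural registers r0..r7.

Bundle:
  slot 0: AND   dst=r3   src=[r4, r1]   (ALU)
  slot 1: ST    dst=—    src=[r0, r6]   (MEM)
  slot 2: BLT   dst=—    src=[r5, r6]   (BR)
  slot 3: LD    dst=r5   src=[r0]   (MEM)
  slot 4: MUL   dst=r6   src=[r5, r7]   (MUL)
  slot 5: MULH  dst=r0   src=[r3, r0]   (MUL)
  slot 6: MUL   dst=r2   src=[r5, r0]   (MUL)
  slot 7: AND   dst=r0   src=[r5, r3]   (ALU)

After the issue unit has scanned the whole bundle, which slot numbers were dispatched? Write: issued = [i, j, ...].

issued = [0, 1]

#0 ALU src=r4,r1 dispatched  <A:0 Mu:1 Ld:1 B:1 rd:2 wr:1>
#1 MEM src=r0,r6 dispatched  <A:0 Mu:1 Ld:0 B:1 rd:0 wr:1>
#2 BR src=r5,r6 held:RD_PORT  <A:0 Mu:1 Ld:0 B:1 rd:0 wr:1>
#3 MEM src=r0 held:FU  <A:0 Mu:1 Ld:0 B:1 rd:0 wr:1>
#4 MUL src=r5,r7 held:RD_PORT  <A:0 Mu:1 Ld:0 B:1 rd:0 wr:1>
#5 MUL src=r3,r0 held:RD_PORT  <A:0 Mu:1 Ld:0 B:1 rd:0 wr:1>
#6 MUL src=r5,r0 held:RD_PORT  <A:0 Mu:1 Ld:0 B:1 rd:0 wr:1>
#7 ALU src=r5,r3 held:FU  <A:0 Mu:1 Ld:0 B:1 rd:0 wr:1>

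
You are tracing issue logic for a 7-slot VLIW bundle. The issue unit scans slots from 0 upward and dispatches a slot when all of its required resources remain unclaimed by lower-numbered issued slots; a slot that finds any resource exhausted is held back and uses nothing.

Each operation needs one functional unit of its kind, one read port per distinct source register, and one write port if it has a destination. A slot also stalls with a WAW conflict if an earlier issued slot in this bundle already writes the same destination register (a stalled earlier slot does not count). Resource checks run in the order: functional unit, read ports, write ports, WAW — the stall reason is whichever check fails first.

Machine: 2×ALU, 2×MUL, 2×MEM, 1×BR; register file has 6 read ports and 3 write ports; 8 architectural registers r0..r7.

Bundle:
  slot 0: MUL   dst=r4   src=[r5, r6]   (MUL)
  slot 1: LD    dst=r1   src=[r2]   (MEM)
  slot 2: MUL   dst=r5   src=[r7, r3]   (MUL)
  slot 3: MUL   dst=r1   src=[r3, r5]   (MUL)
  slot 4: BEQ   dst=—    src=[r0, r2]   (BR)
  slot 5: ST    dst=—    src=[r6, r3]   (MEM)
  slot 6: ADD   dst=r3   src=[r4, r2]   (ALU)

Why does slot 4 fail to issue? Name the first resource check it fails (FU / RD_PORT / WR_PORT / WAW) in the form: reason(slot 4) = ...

#0 MUL src=r5,r6 dispatched  <A:2 Mu:1 Ld:2 B:1 rd:4 wr:2>
#1 MEM src=r2 dispatched  <A:2 Mu:1 Ld:1 B:1 rd:3 wr:1>
#2 MUL src=r7,r3 dispatched  <A:2 Mu:0 Ld:1 B:1 rd:1 wr:0>
#3 MUL src=r3,r5 held:FU  <A:2 Mu:0 Ld:1 B:1 rd:1 wr:0>
#4 BR src=r0,r2 held:RD_PORT  <A:2 Mu:0 Ld:1 B:1 rd:1 wr:0>
#5 MEM src=r6,r3 held:RD_PORT  <A:2 Mu:0 Ld:1 B:1 rd:1 wr:0>
#6 ALU src=r4,r2 held:RD_PORT  <A:2 Mu:0 Ld:1 B:1 rd:1 wr:0>

reason(slot 4) = RD_PORT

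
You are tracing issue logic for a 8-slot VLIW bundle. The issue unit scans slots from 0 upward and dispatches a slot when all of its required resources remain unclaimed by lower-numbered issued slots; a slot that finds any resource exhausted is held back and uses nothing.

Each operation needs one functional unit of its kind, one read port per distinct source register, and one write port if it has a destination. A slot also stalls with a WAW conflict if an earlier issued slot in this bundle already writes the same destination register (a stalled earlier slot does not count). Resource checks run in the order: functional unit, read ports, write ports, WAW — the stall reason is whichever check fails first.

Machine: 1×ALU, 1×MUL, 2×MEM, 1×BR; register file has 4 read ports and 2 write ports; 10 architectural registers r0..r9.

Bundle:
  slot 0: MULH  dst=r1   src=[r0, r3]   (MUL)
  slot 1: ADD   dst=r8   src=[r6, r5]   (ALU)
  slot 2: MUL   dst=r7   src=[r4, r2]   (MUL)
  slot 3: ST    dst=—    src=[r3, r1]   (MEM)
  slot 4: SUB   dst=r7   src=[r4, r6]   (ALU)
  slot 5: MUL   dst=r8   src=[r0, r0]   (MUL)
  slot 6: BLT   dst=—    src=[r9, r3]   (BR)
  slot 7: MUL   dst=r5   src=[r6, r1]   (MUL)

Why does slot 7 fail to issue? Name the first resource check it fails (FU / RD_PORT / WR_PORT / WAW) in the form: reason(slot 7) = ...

reason(slot 7) = FU

#0 MUL src=r0,r3 dispatched  <A:1 Mu:0 Ld:2 B:1 rd:2 wr:1>
#1 ALU src=r6,r5 dispatched  <A:0 Mu:0 Ld:2 B:1 rd:0 wr:0>
#2 MUL src=r4,r2 held:FU  <A:0 Mu:0 Ld:2 B:1 rd:0 wr:0>
#3 MEM src=r3,r1 held:RD_PORT  <A:0 Mu:0 Ld:2 B:1 rd:0 wr:0>
#4 ALU src=r4,r6 held:FU  <A:0 Mu:0 Ld:2 B:1 rd:0 wr:0>
#5 MUL src=r0,r0 held:FU  <A:0 Mu:0 Ld:2 B:1 rd:0 wr:0>
#6 BR src=r9,r3 held:RD_PORT  <A:0 Mu:0 Ld:2 B:1 rd:0 wr:0>
#7 MUL src=r6,r1 held:FU  <A:0 Mu:0 Ld:2 B:1 rd:0 wr:0>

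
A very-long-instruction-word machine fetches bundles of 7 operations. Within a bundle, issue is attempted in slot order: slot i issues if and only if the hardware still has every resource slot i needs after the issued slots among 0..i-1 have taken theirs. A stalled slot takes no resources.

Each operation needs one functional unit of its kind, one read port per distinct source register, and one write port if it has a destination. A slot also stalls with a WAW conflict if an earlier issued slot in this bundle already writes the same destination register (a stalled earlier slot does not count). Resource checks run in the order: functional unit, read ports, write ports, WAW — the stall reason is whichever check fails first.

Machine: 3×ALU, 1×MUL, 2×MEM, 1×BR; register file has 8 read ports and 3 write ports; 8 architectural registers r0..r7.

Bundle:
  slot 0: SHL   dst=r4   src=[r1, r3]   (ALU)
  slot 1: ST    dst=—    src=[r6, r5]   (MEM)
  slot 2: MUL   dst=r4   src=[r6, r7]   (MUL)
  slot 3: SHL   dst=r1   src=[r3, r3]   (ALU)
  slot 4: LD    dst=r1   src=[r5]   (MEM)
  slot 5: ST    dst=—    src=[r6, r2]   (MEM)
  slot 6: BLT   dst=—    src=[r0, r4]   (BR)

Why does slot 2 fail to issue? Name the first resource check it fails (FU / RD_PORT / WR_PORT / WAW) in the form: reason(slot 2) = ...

[0] ALU needs rd=2 wr=1: ok; after: ALU=2 MUL=1 MEM=2 BR=1, R=6, W=2
[1] MEM needs rd=2 wr=0: ok; after: ALU=2 MUL=1 MEM=1 BR=1, R=4, W=2
[2] MUL needs rd=2 wr=1: WAW; after: ALU=2 MUL=1 MEM=1 BR=1, R=4, W=2
[3] ALU needs rd=1 wr=1: ok; after: ALU=1 MUL=1 MEM=1 BR=1, R=3, W=1
[4] MEM needs rd=1 wr=1: WAW; after: ALU=1 MUL=1 MEM=1 BR=1, R=3, W=1
[5] MEM needs rd=2 wr=0: ok; after: ALU=1 MUL=1 MEM=0 BR=1, R=1, W=1
[6] BR needs rd=2 wr=0: RD_PORT; after: ALU=1 MUL=1 MEM=0 BR=1, R=1, W=1

reason(slot 2) = WAW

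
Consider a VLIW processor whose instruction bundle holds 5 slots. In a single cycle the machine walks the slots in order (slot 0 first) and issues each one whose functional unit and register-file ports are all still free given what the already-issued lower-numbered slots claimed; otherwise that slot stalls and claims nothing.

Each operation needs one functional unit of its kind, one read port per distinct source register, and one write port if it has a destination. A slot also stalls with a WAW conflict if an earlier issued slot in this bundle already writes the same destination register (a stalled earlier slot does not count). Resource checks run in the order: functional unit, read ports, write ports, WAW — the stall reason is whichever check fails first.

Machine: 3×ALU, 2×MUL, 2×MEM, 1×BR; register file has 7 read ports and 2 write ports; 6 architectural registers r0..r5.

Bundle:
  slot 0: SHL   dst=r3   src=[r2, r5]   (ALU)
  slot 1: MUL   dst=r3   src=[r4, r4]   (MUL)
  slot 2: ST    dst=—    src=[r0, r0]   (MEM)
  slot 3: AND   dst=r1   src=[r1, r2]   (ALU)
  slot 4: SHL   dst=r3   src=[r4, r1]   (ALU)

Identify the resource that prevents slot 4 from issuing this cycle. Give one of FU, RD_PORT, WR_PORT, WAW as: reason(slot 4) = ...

  0. ALU→r3 ⇒ go  {2A/2Mu/2Ld/1B | 5r 1w}
  1. MUL→r3 ⇒ no(WAW)  {2A/2Mu/2Ld/1B | 5r 1w}
  2. MEM ⇒ go  {2A/2Mu/1Ld/1B | 4r 1w}
  3. ALU→r1 ⇒ go  {1A/2Mu/1Ld/1B | 2r 0w}
  4. ALU→r3 ⇒ no(WR_PORT)  {1A/2Mu/1Ld/1B | 2r 0w}

reason(slot 4) = WR_PORT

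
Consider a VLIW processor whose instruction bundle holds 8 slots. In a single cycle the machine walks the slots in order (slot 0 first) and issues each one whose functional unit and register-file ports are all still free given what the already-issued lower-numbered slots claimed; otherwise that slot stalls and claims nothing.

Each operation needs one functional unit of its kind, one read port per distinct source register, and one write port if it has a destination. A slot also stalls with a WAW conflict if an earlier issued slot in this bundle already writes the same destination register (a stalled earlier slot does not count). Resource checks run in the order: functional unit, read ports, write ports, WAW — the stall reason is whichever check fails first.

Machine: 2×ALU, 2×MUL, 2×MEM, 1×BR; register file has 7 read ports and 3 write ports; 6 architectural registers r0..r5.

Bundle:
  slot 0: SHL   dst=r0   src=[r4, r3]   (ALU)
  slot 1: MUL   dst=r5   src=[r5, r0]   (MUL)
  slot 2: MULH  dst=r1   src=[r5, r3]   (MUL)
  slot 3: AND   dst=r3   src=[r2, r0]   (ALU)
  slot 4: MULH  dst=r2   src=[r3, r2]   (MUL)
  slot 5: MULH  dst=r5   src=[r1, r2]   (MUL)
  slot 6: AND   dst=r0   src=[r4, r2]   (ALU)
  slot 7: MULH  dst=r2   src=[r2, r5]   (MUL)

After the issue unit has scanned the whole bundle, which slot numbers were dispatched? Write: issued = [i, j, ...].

issued = [0, 1, 2]

[0] ALU needs rd=2 wr=1: ok; after: ALU=1 MUL=2 MEM=2 BR=1, R=5, W=2
[1] MUL needs rd=2 wr=1: ok; after: ALU=1 MUL=1 MEM=2 BR=1, R=3, W=1
[2] MUL needs rd=2 wr=1: ok; after: ALU=1 MUL=0 MEM=2 BR=1, R=1, W=0
[3] ALU needs rd=2 wr=1: RD_PORT; after: ALU=1 MUL=0 MEM=2 BR=1, R=1, W=0
[4] MUL needs rd=2 wr=1: FU; after: ALU=1 MUL=0 MEM=2 BR=1, R=1, W=0
[5] MUL needs rd=2 wr=1: FU; after: ALU=1 MUL=0 MEM=2 BR=1, R=1, W=0
[6] ALU needs rd=2 wr=1: RD_PORT; after: ALU=1 MUL=0 MEM=2 BR=1, R=1, W=0
[7] MUL needs rd=2 wr=1: FU; after: ALU=1 MUL=0 MEM=2 BR=1, R=1, W=0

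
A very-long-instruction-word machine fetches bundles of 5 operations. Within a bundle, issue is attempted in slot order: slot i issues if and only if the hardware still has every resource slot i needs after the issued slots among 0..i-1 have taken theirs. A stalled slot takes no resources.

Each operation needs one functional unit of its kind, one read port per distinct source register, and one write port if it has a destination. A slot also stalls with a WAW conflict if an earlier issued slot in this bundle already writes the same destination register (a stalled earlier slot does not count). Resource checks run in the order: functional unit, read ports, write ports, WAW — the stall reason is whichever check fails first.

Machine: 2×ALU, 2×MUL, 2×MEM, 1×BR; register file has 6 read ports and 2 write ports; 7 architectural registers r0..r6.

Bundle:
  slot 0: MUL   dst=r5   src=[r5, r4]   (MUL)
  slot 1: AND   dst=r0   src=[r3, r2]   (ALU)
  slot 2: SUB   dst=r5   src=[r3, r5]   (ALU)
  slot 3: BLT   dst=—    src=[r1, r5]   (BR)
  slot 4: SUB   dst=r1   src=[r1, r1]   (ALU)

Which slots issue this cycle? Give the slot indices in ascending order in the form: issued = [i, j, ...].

issued = [0, 1, 3]

slot 0 (MUL): ISSUE — free A2,Mu1,Ld2,B1 rp4 wp1
slot 1 (ALU): ISSUE — free A1,Mu1,Ld2,B1 rp2 wp0
slot 2 (ALU): stall WR_PORT — free A1,Mu1,Ld2,B1 rp2 wp0
slot 3 (BR): ISSUE — free A1,Mu1,Ld2,B0 rp0 wp0
slot 4 (ALU): stall RD_PORT — free A1,Mu1,Ld2,B0 rp0 wp0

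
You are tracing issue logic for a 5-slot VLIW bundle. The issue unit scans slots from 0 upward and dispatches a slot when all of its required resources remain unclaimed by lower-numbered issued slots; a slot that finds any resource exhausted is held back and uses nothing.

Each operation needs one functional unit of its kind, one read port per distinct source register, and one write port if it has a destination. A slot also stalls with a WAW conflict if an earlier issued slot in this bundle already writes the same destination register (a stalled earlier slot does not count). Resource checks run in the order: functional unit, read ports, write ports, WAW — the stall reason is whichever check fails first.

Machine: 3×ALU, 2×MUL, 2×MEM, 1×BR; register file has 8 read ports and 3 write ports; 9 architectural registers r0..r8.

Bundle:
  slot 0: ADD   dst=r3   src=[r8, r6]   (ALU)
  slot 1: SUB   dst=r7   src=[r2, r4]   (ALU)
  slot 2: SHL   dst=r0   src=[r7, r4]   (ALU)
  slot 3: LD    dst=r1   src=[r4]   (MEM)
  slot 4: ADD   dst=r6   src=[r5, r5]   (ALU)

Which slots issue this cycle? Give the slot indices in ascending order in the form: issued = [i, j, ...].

#0 ALU src=r8,r6 dispatched  <A:2 Mu:2 Ld:2 B:1 rd:6 wr:2>
#1 ALU src=r2,r4 dispatched  <A:1 Mu:2 Ld:2 B:1 rd:4 wr:1>
#2 ALU src=r7,r4 dispatched  <A:0 Mu:2 Ld:2 B:1 rd:2 wr:0>
#3 MEM src=r4 held:WR_PORT  <A:0 Mu:2 Ld:2 B:1 rd:2 wr:0>
#4 ALU src=r5,r5 held:FU  <A:0 Mu:2 Ld:2 B:1 rd:2 wr:0>

issued = [0, 1, 2]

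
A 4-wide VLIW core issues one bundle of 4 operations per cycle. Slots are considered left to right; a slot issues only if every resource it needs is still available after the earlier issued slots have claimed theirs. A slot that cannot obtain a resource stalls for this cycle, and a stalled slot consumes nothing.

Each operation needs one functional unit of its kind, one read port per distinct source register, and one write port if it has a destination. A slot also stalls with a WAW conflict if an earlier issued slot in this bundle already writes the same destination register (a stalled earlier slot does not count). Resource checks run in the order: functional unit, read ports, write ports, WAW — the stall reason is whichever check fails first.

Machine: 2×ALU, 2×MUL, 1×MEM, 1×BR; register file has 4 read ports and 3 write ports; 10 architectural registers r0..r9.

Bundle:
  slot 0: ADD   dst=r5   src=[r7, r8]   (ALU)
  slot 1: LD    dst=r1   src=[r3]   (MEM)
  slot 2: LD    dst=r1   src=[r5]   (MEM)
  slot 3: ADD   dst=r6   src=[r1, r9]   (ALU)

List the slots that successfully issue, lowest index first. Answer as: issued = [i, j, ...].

  0. ALU→r5 ⇒ go  {1A/2Mu/1Ld/1B | 2r 2w}
  1. MEM→r1 ⇒ go  {1A/2Mu/0Ld/1B | 1r 1w}
  2. MEM→r1 ⇒ no(FU)  {1A/2Mu/0Ld/1B | 1r 1w}
  3. ALU→r6 ⇒ no(RD_PORT)  {1A/2Mu/0Ld/1B | 1r 1w}

issued = [0, 1]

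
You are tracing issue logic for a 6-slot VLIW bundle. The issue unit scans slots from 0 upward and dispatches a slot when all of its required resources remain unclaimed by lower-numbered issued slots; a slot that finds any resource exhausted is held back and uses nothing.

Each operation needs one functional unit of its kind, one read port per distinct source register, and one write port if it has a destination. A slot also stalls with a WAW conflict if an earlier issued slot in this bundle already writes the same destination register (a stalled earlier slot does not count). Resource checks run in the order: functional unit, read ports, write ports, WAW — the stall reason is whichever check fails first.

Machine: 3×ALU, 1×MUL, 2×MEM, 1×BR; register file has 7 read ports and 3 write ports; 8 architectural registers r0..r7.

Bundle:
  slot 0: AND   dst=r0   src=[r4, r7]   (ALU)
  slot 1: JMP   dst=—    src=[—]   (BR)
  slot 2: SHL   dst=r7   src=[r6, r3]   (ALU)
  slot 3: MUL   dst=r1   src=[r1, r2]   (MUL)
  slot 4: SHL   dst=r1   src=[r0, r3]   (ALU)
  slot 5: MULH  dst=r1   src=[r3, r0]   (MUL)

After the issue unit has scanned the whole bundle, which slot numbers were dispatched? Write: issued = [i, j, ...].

slot 0 (ALU): ISSUE — free A2,Mu1,Ld2,B1 rp5 wp2
slot 1 (BR): ISSUE — free A2,Mu1,Ld2,B0 rp5 wp2
slot 2 (ALU): ISSUE — free A1,Mu1,Ld2,B0 rp3 wp1
slot 3 (MUL): ISSUE — free A1,Mu0,Ld2,B0 rp1 wp0
slot 4 (ALU): stall RD_PORT — free A1,Mu0,Ld2,B0 rp1 wp0
slot 5 (MUL): stall FU — free A1,Mu0,Ld2,B0 rp1 wp0

issued = [0, 1, 2, 3]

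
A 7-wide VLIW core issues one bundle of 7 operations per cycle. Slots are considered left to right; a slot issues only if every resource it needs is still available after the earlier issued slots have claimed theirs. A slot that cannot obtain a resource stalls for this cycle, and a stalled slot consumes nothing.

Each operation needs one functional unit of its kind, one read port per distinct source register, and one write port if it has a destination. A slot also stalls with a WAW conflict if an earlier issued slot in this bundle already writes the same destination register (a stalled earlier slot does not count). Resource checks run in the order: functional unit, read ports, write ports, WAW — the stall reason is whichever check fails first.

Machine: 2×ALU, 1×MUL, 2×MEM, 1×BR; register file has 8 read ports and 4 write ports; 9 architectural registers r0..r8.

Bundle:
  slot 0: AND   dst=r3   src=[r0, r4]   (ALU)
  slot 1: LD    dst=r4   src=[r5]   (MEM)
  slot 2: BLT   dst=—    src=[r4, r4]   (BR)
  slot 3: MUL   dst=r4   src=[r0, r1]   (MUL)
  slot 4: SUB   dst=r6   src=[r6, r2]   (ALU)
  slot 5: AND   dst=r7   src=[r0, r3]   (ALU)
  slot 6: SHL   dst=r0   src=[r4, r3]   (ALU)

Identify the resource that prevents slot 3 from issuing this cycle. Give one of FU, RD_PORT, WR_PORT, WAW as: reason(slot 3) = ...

#0 ALU src=r0,r4 dispatched  <A:1 Mu:1 Ld:2 B:1 rd:6 wr:3>
#1 MEM src=r5 dispatched  <A:1 Mu:1 Ld:1 B:1 rd:5 wr:2>
#2 BR src=r4,r4 dispatched  <A:1 Mu:1 Ld:1 B:0 rd:4 wr:2>
#3 MUL src=r0,r1 held:WAW  <A:1 Mu:1 Ld:1 B:0 rd:4 wr:2>
#4 ALU src=r6,r2 dispatched  <A:0 Mu:1 Ld:1 B:0 rd:2 wr:1>
#5 ALU src=r0,r3 held:FU  <A:0 Mu:1 Ld:1 B:0 rd:2 wr:1>
#6 ALU src=r4,r3 held:FU  <A:0 Mu:1 Ld:1 B:0 rd:2 wr:1>

reason(slot 3) = WAW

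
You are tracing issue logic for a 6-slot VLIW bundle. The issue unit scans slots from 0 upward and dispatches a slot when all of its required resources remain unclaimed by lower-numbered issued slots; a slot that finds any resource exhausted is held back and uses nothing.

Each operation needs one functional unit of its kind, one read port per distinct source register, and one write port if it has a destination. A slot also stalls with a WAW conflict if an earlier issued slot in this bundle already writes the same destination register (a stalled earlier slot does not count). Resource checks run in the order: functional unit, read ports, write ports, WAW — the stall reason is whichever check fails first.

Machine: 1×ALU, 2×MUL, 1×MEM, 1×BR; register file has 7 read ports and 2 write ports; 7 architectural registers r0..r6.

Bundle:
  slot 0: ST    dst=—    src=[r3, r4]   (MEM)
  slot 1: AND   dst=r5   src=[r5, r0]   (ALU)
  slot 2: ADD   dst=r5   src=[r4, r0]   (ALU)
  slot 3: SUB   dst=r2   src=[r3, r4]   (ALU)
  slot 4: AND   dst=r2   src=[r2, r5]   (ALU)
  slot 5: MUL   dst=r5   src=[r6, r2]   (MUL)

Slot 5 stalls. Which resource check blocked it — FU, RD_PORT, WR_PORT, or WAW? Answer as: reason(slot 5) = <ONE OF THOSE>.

reason(slot 5) = WAW

#0 MEM src=r3,r4 dispatched  <A:1 Mu:2 Ld:0 B:1 rd:5 wr:2>
#1 ALU src=r5,r0 dispatched  <A:0 Mu:2 Ld:0 B:1 rd:3 wr:1>
#2 ALU src=r4,r0 held:FU  <A:0 Mu:2 Ld:0 B:1 rd:3 wr:1>
#3 ALU src=r3,r4 held:FU  <A:0 Mu:2 Ld:0 B:1 rd:3 wr:1>
#4 ALU src=r2,r5 held:FU  <A:0 Mu:2 Ld:0 B:1 rd:3 wr:1>
#5 MUL src=r6,r2 held:WAW  <A:0 Mu:2 Ld:0 B:1 rd:3 wr:1>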